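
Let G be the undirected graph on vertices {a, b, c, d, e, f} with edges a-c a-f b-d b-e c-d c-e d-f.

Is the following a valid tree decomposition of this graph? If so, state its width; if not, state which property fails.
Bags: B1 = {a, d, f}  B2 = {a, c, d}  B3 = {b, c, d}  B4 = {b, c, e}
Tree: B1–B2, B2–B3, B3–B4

Yes; width 2.

Vertex coverage: the bags together contain {a, b, c, d, e, f}, the full vertex set. Edge coverage: each edge of G has both endpoints in at least one bag. Running intersection: for every vertex, the bags containing it form a connected subtree. All three properties hold, so this is a valid tree decomposition of width max|bag| − 1 = 2, and hence tw(G) ≤ 2.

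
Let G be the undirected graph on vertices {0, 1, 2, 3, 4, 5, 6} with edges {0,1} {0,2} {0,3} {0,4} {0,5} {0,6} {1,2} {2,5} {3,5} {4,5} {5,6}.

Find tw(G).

2

A width-2 tree decomposition is:
Bags: B1 = {0, 5, 6}  B2 = {0, 3, 5}  B3 = {0, 2, 5}  B4 = {0, 1, 2}  B5 = {0, 4, 5}
Tree: B1–B2, B1–B3, B3–B4, B2–B5
Every bag has size at most 3, so the width is 3 − 1 = 2 and tw(G) ≤ 2. For the lower bound, the 3 vertices {0, 1, 2} are pairwise adjacent, and any tree decomposition puts a clique entirely inside one bag — forcing width ≥ 2. Therefore the treewidth is 2.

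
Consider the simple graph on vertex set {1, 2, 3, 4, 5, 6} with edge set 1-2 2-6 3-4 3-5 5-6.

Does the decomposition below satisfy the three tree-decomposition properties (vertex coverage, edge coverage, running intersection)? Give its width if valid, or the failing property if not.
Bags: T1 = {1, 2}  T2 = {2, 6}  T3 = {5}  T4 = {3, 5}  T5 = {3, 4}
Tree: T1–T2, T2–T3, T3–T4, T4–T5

A tree decomposition must satisfy three properties: every vertex lies in some bag; for every edge, both endpoints lie together in some bag; and for every vertex, the bags containing it form a connected subtree. Here edge (6,5) lies in no bag, so the decomposition is invalid.

No — edge (6,5) lies in no bag.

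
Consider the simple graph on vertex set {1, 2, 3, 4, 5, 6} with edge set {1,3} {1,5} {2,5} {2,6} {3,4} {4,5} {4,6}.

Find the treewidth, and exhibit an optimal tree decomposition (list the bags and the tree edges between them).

Treewidth 2.
One such decomposition:
Bags: B1 = {1, 3, 5}  B2 = {3, 4, 5}  B3 = {2, 4, 5}  B4 = {2, 4, 6}
Tree: B1–B2, B2–B3, B3–B4

Each bag holds 3 vertices, so the decomposition has width 2, which upper-bounds the treewidth. The edges 1–3–4–5–1 form a cycle, so G is not a tree and its treewidth is at least 2. The upper and lower bounds meet at 2, so that is the treewidth.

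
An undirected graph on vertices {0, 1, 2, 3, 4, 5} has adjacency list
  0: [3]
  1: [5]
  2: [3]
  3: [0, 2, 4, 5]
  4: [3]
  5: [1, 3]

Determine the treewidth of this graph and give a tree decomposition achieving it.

Treewidth 1.
One such decomposition:
Bags: B1 = {3, 4}  B2 = {3, 5}  B3 = {0, 3}  B4 = {1, 5}  B5 = {2, 3}
Tree: B1–B2, B2–B3, B2–B4, B2–B5

The largest bag has 2 vertices, giving width 1; this decomposition certifies tw(G) ≤ 1. Since G has at least one edge (e.g. 3–4), it is not an edgeless graph, so tw(G) ≥ 1. Therefore the treewidth is 1.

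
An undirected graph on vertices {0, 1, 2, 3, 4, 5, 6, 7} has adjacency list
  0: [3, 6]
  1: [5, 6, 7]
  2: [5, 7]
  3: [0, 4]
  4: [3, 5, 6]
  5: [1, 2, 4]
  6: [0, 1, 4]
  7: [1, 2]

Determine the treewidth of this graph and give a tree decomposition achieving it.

Every bag has size at most 3, so the width is 3 − 1 = 2 and tw(G) ≤ 2. The edges 7–2–5–1–7 form a cycle, so G is not a tree and its treewidth is at least 2. Therefore the treewidth is 2.

Treewidth 2.
Bags: B1 = {1, 2, 7}  B2 = {1, 2, 5}  B3 = {1, 5, 6}  B4 = {4, 5, 6}  B5 = {0, 4, 6}  B6 = {0, 3, 4}
Tree: B1–B2, B2–B3, B3–B4, B4–B5, B5–B6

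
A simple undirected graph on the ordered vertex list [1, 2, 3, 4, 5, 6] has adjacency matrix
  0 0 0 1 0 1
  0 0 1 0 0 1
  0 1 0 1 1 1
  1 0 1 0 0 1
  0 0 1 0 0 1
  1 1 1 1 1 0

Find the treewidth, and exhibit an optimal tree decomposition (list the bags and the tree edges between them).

Treewidth 2.
Bags: B1 = {3, 4, 6}  B2 = {1, 4, 6}  B3 = {2, 3, 6}  B4 = {3, 5, 6}
Tree: B1–B2, B1–B3, B1–B4

Every bag has size at most 3, so the width is 3 − 1 = 2 and tw(G) ≤ 2. Conversely, {1, 4, 6} is a clique of size 3, and the vertices of any clique must share a bag in every tree decomposition; so some bag has ≥ 3 vertices and tw(G) ≥ 2. Hence tw(G) = 2 exactly.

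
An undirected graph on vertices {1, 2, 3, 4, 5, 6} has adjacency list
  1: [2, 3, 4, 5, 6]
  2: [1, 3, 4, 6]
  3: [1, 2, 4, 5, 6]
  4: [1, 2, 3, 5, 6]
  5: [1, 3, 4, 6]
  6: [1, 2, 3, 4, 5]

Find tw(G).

A width-4 tree decomposition is:
Bags: B1 = {1, 2, 3, 4, 6}  B2 = {1, 3, 4, 5, 6}
Tree: B1–B2
Each bag holds 5 vertices, so the decomposition has width 4, which upper-bounds the treewidth. Conversely, {1, 2, 3, 4, 6} is a clique of size 5, and the vertices of any clique must share a bag in every tree decomposition; so some bag has ≥ 5 vertices and tw(G) ≥ 4. Therefore the treewidth is 4.

4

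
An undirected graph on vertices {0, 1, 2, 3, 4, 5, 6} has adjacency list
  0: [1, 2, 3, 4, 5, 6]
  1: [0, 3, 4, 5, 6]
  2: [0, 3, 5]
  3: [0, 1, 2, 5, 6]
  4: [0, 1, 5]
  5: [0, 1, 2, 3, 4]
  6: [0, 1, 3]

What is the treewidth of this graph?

3

A width-3 tree decomposition is:
Bags: B1 = {0, 1, 3, 5}  B2 = {0, 2, 3, 5}  B3 = {0, 1, 4, 5}  B4 = {0, 1, 3, 6}
Tree: B1–B2, B1–B3, B1–B4
Each bag holds 4 vertices, so the decomposition has width 3, which upper-bounds the treewidth. For the lower bound, the 4 vertices {0, 1, 3, 5} are pairwise adjacent, and any tree decomposition puts a clique entirely inside one bag — forcing width ≥ 3. Therefore the treewidth is 3.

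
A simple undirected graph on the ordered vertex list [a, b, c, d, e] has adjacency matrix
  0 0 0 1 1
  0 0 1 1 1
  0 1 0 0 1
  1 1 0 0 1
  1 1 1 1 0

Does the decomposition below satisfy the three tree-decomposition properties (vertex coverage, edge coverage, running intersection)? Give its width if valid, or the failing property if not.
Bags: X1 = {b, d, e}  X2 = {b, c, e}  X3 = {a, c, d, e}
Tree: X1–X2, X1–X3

A tree decomposition must satisfy three properties: every vertex lies in some bag; for every edge, both endpoints lie together in some bag; and for every vertex, the bags containing it form a connected subtree. Here bags containing vertex c are not connected in the tree, so the decomposition is invalid.

No — bags containing vertex c are not connected in the tree.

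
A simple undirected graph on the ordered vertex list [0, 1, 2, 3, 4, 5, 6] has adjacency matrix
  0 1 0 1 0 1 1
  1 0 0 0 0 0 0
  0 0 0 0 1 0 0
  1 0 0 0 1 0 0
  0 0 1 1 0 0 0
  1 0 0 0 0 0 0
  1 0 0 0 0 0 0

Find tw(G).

1

A width-1 tree decomposition is:
Bags: B1 = {2, 4}  B2 = {3, 4}  B3 = {0, 3}  B4 = {0, 6}  B5 = {0, 1}  B6 = {0, 5}
Tree: B1–B2, B2–B3, B3–B4, B4–B5, B4–B6
The largest bag has 2 vertices, giving width 1; this decomposition certifies tw(G) ≤ 1. Since G has at least one edge (e.g. 4–2), it is not an edgeless graph, so tw(G) ≥ 1. The upper and lower bounds meet at 1, so that is the treewidth.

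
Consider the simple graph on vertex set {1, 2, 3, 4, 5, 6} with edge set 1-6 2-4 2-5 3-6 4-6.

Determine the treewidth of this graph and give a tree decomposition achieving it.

Every bag has size at most 2, so the width is 2 − 1 = 1 and tw(G) ≤ 1. Since G has at least one edge (e.g. 6–1), it is not an edgeless graph, so tw(G) ≥ 1. Combining the bounds, tw(G) = 1.

Treewidth 1.
One such decomposition:
Bags: B1 = {1, 6}  B2 = {4, 6}  B3 = {3, 6}  B4 = {2, 4}  B5 = {2, 5}
Tree: B1–B2, B1–B3, B2–B4, B4–B5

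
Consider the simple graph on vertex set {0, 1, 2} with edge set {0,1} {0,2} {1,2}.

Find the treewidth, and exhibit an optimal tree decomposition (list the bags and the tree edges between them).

Treewidth 2.
Bags: B1 = {0, 1, 2}
Tree: (single bag)

A single bag containing all 3 vertices is trivially a valid decomposition of width 2. Conversely, {0, 1, 2} is a clique of size 3, and the vertices of any clique must share a bag in every tree decomposition; so some bag has ≥ 3 vertices and tw(G) ≥ 2. Hence tw(G) = 2 exactly.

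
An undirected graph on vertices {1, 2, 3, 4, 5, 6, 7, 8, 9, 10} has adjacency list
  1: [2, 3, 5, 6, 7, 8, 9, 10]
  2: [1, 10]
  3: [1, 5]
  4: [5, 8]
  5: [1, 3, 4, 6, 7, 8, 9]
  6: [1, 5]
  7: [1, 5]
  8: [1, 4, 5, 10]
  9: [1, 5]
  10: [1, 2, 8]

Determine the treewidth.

2

A width-2 tree decomposition is:
Bags: B1 = {1, 5, 9}  B2 = {1, 5, 7}  B3 = {1, 5, 8}  B4 = {1, 5, 6}  B5 = {1, 3, 5}  B6 = {1, 8, 10}  B7 = {1, 2, 10}  B8 = {4, 5, 8}
Tree: B1–B2, B2–B3, B1–B4, B4–B5, B3–B6, B6–B7, B3–B8
The largest bag has 3 vertices, giving width 2; this decomposition certifies tw(G) ≤ 2. On the other hand G contains the 3-clique {1, 2, 10}. A clique must lie in a single bag of any decomposition, so no decomposition can have width below 2. The upper and lower bounds meet at 2, so that is the treewidth.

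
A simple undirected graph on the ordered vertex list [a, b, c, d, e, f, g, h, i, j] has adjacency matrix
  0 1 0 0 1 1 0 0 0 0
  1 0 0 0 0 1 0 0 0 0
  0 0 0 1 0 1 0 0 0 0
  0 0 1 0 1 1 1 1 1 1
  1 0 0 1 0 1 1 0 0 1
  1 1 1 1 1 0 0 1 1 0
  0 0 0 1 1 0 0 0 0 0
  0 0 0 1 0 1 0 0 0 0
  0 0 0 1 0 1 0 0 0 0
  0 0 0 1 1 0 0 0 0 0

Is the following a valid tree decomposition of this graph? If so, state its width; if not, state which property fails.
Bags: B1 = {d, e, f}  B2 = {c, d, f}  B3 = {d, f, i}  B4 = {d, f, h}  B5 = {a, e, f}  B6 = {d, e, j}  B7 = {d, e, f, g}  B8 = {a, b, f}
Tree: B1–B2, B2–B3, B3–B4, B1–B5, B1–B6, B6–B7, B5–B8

No — bags containing vertex f are not connected in the tree.

A tree decomposition must satisfy three properties: every vertex lies in some bag; for every edge, both endpoints lie together in some bag; and for every vertex, the bags containing it form a connected subtree. Here bags containing vertex f are not connected in the tree, so the decomposition is invalid.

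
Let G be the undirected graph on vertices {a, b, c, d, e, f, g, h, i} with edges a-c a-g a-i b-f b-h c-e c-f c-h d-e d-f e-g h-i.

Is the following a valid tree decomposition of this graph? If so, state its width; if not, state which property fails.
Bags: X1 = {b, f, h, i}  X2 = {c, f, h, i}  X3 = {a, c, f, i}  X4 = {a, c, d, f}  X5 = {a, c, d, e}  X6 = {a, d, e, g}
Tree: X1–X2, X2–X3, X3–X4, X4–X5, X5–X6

Yes; width 3.

Vertex coverage: the bags together contain {a, b, c, d, e, f, g, h, i}, the full vertex set. Edge coverage: each edge of G has both endpoints in at least one bag. Running intersection: for every vertex, the bags containing it form a connected subtree. All three properties hold, so this is a valid tree decomposition of width max|bag| − 1 = 3, and hence tw(G) ≤ 3.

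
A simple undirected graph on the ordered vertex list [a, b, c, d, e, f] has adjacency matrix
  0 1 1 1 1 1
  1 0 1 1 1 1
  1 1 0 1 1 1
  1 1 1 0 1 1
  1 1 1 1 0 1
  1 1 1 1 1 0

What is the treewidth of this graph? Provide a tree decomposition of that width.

A single bag containing all 6 vertices is trivially a valid decomposition of width 5. For the lower bound, the 6 vertices {a, b, c, d, e, f} are pairwise adjacent, and any tree decomposition puts a clique entirely inside one bag — forcing width ≥ 5. The upper and lower bounds meet at 5, so that is the treewidth.

Treewidth 5.
Bags: B1 = {a, b, c, d, e, f}
Tree: (single bag)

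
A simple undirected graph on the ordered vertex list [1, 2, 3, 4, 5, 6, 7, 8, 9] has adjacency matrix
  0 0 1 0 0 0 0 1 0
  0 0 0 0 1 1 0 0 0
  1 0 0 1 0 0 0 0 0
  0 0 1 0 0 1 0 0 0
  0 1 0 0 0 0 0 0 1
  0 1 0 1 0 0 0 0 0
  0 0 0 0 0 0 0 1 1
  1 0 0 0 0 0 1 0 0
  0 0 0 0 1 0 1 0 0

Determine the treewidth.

2

A width-2 tree decomposition is:
Bags: B1 = {3, 4, 6}  B2 = {2, 3, 6}  B3 = {2, 3, 5}  B4 = {3, 5, 9}  B5 = {3, 7, 9}  B6 = {3, 7, 8}  B7 = {1, 3, 8}
Tree: B1–B2, B2–B3, B3–B4, B4–B5, B5–B6, B6–B7
Each bag holds 3 vertices, so the decomposition has width 2, which upper-bounds the treewidth. Since 3–4–6–2–5–9–7–8–1–3 is a cycle in G, G is not acyclic. Forests are exactly the graphs of treewidth ≤ 1, so tw(G) ≥ 2. Hence tw(G) = 2 exactly.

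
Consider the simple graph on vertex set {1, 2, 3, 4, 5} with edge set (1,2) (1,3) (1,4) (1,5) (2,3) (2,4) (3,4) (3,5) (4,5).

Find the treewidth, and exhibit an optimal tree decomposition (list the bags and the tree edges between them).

Each bag holds 4 vertices, so the decomposition has width 3, which upper-bounds the treewidth. For the lower bound, the 4 vertices {1, 2, 3, 4} are pairwise adjacent, and any tree decomposition puts a clique entirely inside one bag — forcing width ≥ 3. The upper and lower bounds meet at 3, so that is the treewidth.

Treewidth 3.
One such decomposition:
Bags: B1 = {1, 3, 4, 5}  B2 = {1, 2, 3, 4}
Tree: B1–B2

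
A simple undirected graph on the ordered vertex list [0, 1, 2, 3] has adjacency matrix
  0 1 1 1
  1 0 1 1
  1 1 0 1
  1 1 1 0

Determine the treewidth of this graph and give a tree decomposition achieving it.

With just one bag of size 4, the width is 4 − 1 = 3, so tw(G) ≤ 3. For the lower bound, the 4 vertices {0, 1, 2, 3} are pairwise adjacent, and any tree decomposition puts a clique entirely inside one bag — forcing width ≥ 3. Therefore the treewidth is 3.

Treewidth 3.
Bags: B1 = {0, 1, 2, 3}
Tree: (single bag)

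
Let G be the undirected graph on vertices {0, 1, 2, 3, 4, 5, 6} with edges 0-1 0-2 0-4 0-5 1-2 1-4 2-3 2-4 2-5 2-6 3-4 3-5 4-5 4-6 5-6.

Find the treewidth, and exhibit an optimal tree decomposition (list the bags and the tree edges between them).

Every bag has size at most 4, so the width is 4 − 1 = 3 and tw(G) ≤ 3. For the lower bound, the 4 vertices {0, 1, 2, 4} are pairwise adjacent, and any tree decomposition puts a clique entirely inside one bag — forcing width ≥ 3. Therefore the treewidth is 3.

Treewidth 3.
One such decomposition:
Bags: B1 = {0, 2, 4, 5}  B2 = {0, 1, 2, 4}  B3 = {2, 4, 5, 6}  B4 = {2, 3, 4, 5}
Tree: B1–B2, B1–B3, B1–B4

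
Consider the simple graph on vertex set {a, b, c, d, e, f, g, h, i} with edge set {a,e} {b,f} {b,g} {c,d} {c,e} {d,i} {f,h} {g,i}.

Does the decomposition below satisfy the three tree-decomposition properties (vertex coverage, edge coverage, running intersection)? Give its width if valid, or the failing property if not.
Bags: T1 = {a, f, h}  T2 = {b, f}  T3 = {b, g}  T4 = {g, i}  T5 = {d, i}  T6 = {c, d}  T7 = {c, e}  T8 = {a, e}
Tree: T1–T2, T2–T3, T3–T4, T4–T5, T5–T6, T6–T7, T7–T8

A tree decomposition must satisfy three properties: every vertex lies in some bag; for every edge, both endpoints lie together in some bag; and for every vertex, the bags containing it form a connected subtree. Here bags containing vertex a are not connected in the tree, so the decomposition is invalid.

No — bags containing vertex a are not connected in the tree.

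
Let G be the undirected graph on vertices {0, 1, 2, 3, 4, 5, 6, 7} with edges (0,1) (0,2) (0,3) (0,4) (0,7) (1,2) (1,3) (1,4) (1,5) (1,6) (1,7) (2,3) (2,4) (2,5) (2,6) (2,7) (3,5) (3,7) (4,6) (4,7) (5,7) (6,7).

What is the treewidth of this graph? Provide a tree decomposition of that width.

Treewidth 4.
One optimal decomposition is:
Bags: B1 = {0, 1, 2, 4, 7}  B2 = {0, 1, 2, 3, 7}  B3 = {1, 2, 3, 5, 7}  B4 = {1, 2, 4, 6, 7}
Tree: B1–B2, B2–B3, B1–B4

The largest bag has 5 vertices, giving width 4; this decomposition certifies tw(G) ≤ 4. On the other hand G contains the 5-clique {0, 1, 2, 3, 7}. A clique must lie in a single bag of any decomposition, so no decomposition can have width below 4. Hence tw(G) = 4 exactly.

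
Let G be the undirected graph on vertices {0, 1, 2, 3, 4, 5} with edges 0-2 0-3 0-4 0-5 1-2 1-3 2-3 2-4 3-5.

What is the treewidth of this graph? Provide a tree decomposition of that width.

Treewidth 2.
One optimal decomposition is:
Bags: B1 = {1, 2, 3}  B2 = {0, 2, 3}  B3 = {0, 2, 4}  B4 = {0, 3, 5}
Tree: B1–B2, B2–B3, B2–B4

The largest bag has 3 vertices, giving width 2; this decomposition certifies tw(G) ≤ 2. On the other hand G contains the 3-clique {0, 2, 3}. A clique must lie in a single bag of any decomposition, so no decomposition can have width below 2. Hence tw(G) = 2 exactly.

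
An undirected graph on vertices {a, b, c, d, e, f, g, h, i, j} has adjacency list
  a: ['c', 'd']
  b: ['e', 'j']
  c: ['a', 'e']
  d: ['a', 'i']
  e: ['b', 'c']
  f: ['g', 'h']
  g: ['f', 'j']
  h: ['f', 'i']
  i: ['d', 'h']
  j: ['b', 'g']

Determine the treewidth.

2

A width-2 tree decomposition is:
Bags: B1 = {a, d, i}  B2 = {a, h, i}  B3 = {a, f, h}  B4 = {a, f, g}  B5 = {a, g, j}  B6 = {a, b, j}  B7 = {a, b, e}  B8 = {a, c, e}
Tree: B1–B2, B2–B3, B3–B4, B4–B5, B5–B6, B6–B7, B7–B8
Each bag holds 3 vertices, so the decomposition has width 2, which upper-bounds the treewidth. The edges a–d–i–h–f–g–j–b–e–c–a form a cycle, so G is not a tree and its treewidth is at least 2. Hence tw(G) = 2 exactly.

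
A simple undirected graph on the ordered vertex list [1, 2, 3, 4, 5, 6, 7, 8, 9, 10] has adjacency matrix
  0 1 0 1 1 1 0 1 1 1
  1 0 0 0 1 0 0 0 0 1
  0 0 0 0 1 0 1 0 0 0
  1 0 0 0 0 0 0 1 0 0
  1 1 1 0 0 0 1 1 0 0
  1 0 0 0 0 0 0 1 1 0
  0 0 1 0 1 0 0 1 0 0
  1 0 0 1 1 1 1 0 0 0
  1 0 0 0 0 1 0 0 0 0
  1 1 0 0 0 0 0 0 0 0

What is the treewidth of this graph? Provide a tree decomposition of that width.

Treewidth 2.
One such decomposition:
Bags: B1 = {1, 4, 8}  B2 = {1, 5, 8}  B3 = {1, 6, 8}  B4 = {5, 7, 8}  B5 = {1, 2, 5}  B6 = {3, 5, 7}  B7 = {1, 2, 10}  B8 = {1, 6, 9}
Tree: B1–B2, B2–B3, B2–B4, B2–B5, B4–B6, B5–B7, B3–B8

The largest bag has 3 vertices, giving width 2; this decomposition certifies tw(G) ≤ 2. On the other hand G contains the 3-clique {1, 4, 8}. A clique must lie in a single bag of any decomposition, so no decomposition can have width below 2. Combining the bounds, tw(G) = 2.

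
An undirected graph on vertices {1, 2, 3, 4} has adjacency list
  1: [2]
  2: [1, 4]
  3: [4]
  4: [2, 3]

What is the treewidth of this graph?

1

A width-1 tree decomposition is:
Bags: B1 = {3, 4}  B2 = {2, 4}  B3 = {1, 2}
Tree: B1–B2, B2–B3
Each bag holds 2 vertices, so the decomposition has width 1, which upper-bounds the treewidth. G has an edge, so its treewidth is at least 1. Hence tw(G) = 1 exactly.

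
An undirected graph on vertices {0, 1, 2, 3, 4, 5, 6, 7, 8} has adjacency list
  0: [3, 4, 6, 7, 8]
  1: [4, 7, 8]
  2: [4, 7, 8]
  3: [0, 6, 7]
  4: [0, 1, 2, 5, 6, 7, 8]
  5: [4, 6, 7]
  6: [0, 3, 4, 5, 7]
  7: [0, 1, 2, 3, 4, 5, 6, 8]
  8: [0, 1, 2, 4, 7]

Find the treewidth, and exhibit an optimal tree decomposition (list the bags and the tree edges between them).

Each bag holds 4 vertices, so the decomposition has width 3, which upper-bounds the treewidth. For the lower bound, the 4 vertices {0, 3, 6, 7} are pairwise adjacent, and any tree decomposition puts a clique entirely inside one bag — forcing width ≥ 3. Therefore the treewidth is 3.

Treewidth 3.
One optimal decomposition is:
Bags: B1 = {0, 4, 6, 7}  B2 = {4, 5, 6, 7}  B3 = {0, 3, 6, 7}  B4 = {0, 4, 7, 8}  B5 = {2, 4, 7, 8}  B6 = {1, 4, 7, 8}
Tree: B1–B2, B1–B3, B1–B4, B4–B5, B5–B6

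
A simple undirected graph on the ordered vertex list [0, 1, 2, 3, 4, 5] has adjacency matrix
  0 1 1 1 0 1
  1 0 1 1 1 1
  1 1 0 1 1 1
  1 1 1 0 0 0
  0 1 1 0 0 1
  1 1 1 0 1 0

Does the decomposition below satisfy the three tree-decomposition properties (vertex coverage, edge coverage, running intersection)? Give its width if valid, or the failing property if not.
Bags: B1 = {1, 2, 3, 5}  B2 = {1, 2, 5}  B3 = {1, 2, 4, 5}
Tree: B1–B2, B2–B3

A tree decomposition must satisfy three properties: every vertex lies in some bag; for every edge, both endpoints lie together in some bag; and for every vertex, the bags containing it form a connected subtree. Here vertex 0 appears in no bag, so the decomposition is invalid.

No — vertex 0 appears in no bag.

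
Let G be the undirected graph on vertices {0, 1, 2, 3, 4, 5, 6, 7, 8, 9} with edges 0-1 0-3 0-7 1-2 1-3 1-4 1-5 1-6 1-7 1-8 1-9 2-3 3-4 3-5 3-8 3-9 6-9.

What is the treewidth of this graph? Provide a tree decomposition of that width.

Treewidth 2.
Bags: B1 = {1, 2, 3}  B2 = {1, 3, 5}  B3 = {1, 3, 8}  B4 = {1, 3, 9}  B5 = {1, 3, 4}  B6 = {0, 1, 3}  B7 = {0, 1, 7}  B8 = {1, 6, 9}
Tree: B1–B2, B1–B3, B2–B4, B1–B5, B4–B6, B6–B7, B4–B8

Every bag has size at most 3, so the width is 3 − 1 = 2 and tw(G) ≤ 2. For the lower bound, the 3 vertices {0, 1, 3} are pairwise adjacent, and any tree decomposition puts a clique entirely inside one bag — forcing width ≥ 2. Combining the bounds, tw(G) = 2.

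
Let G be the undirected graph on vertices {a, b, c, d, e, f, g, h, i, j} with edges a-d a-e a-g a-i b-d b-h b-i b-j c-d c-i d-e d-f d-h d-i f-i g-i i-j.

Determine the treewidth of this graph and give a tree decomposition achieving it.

Every bag has size at most 3, so the width is 3 − 1 = 2 and tw(G) ≤ 2. On the other hand G contains the 3-clique {a, d, e}. A clique must lie in a single bag of any decomposition, so no decomposition can have width below 2. The upper and lower bounds meet at 2, so that is the treewidth.

Treewidth 2.
One optimal decomposition is:
Bags: B1 = {b, d, i}  B2 = {b, d, h}  B3 = {a, d, i}  B4 = {d, f, i}  B5 = {c, d, i}  B6 = {b, i, j}  B7 = {a, g, i}  B8 = {a, d, e}
Tree: B1–B2, B1–B3, B3–B4, B4–B5, B1–B6, B3–B7, B3–B8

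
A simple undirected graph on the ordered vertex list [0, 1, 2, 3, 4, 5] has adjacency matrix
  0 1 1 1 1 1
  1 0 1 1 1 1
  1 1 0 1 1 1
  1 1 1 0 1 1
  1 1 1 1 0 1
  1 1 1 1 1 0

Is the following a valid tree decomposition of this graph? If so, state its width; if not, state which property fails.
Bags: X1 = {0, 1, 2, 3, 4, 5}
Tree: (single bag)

Yes; width 5.

Every vertex of G appears in some bag (union = {0, 1, 2, 3, 4, 5}); every edge is covered by a bag; and for each vertex v the set of bags containing v is connected in the bag tree. The decomposition is therefore valid. The largest bag has 6 vertices, so the width is 5.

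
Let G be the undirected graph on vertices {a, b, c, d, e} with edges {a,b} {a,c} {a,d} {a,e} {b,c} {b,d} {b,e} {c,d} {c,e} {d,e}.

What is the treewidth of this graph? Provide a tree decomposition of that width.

A single bag containing all 5 vertices is trivially a valid decomposition of width 4. Conversely, {a, b, c, d, e} is a clique of size 5, and the vertices of any clique must share a bag in every tree decomposition; so some bag has ≥ 5 vertices and tw(G) ≥ 4. Therefore the treewidth is 4.

Treewidth 4.
One optimal decomposition is:
Bags: B1 = {a, b, c, d, e}
Tree: (single bag)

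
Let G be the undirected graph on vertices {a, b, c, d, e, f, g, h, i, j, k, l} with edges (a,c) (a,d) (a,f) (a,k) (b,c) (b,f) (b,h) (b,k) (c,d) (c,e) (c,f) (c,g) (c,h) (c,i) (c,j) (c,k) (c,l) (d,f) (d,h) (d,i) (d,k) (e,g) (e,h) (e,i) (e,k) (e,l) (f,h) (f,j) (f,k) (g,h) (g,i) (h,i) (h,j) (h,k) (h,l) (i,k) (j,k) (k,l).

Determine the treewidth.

4

A width-4 tree decomposition is:
Bags: B1 = {b, c, f, h, k}  B2 = {c, d, f, h, k}  B3 = {a, c, d, f, k}  B4 = {c, d, h, i, k}  B5 = {c, f, h, j, k}  B6 = {c, e, h, i, k}  B7 = {c, e, h, k, l}  B8 = {c, e, g, h, i}
Tree: B1–B2, B2–B3, B2–B4, B1–B5, B4–B6, B6–B7, B6–B8
Each bag holds 5 vertices, so the decomposition has width 4, which upper-bounds the treewidth. Conversely, {c, e, g, h, i} is a clique of size 5, and the vertices of any clique must share a bag in every tree decomposition; so some bag has ≥ 5 vertices and tw(G) ≥ 4. The upper and lower bounds meet at 4, so that is the treewidth.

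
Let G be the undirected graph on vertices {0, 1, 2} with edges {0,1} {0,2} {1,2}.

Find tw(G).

2

A width-2 tree decomposition is:
Bags: B1 = {0, 1, 2}
Tree: (single bag)
With just one bag of size 3, the width is 3 − 1 = 2, so tw(G) ≤ 2. On the other hand G contains the 3-clique {0, 1, 2}. A clique must lie in a single bag of any decomposition, so no decomposition can have width below 2. Therefore the treewidth is 2.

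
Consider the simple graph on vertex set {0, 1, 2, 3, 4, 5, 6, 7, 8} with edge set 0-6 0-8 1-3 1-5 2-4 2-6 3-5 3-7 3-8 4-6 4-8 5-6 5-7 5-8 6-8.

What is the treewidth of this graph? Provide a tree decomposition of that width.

Every bag has size at most 3, so the width is 3 − 1 = 2 and tw(G) ≤ 2. Conversely, {0, 6, 8} is a clique of size 3, and the vertices of any clique must share a bag in every tree decomposition; so some bag has ≥ 3 vertices and tw(G) ≥ 2. Therefore the treewidth is 2.

Treewidth 2.
One such decomposition:
Bags: B1 = {4, 6, 8}  B2 = {2, 4, 6}  B3 = {5, 6, 8}  B4 = {3, 5, 8}  B5 = {0, 6, 8}  B6 = {1, 3, 5}  B7 = {3, 5, 7}
Tree: B1–B2, B1–B3, B3–B4, B3–B5, B4–B6, B4–B7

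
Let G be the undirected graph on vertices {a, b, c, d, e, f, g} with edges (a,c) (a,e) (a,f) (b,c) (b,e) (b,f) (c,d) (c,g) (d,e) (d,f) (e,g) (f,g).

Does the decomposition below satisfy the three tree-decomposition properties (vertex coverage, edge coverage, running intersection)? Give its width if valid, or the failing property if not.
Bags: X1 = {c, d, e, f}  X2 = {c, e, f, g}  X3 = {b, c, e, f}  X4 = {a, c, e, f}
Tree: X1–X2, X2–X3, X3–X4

Checking the three conditions: (i) the bags cover all of {a, b, c, d, e, f, g}; (ii) for each edge, some bag contains both endpoints; (iii) the bags containing any fixed vertex form a subtree. All hold, so the decomposition is valid with width 4 − 1 = 3.

Yes; width 3.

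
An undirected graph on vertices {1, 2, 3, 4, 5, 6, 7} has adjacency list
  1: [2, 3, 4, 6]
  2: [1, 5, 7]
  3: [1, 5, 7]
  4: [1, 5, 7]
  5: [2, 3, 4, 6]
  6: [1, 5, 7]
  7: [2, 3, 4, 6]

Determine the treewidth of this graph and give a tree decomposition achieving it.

Treewidth 3.
Bags: B1 = {1, 2, 5, 7}  B2 = {1, 3, 5, 7}  B3 = {1, 4, 5, 7}  B4 = {1, 5, 6, 7}
Tree: B1–B2, B2–B3, B3–B4

Each bag holds 4 vertices, so the decomposition has width 3, which upper-bounds the treewidth. For the lower bound: the 4 vertex sets {2,5}, {1,3}, {7}, {4} are disjoint, each induces a connected subgraph, and every pair is joined by at least one edge of G. Contracting each set to a single vertex therefore yields K_{4} as a minor, and since treewidth is minor-monotone, tw(G) ≥ tw(K_{4}) = 3. The upper and lower bounds meet at 3, so that is the treewidth.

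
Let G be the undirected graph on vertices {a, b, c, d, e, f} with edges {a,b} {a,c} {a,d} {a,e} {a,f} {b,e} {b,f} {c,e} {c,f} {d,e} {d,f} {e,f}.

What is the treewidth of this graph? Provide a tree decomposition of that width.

Treewidth 3.
One optimal decomposition is:
Bags: B1 = {a, d, e, f}  B2 = {a, c, e, f}  B3 = {a, b, e, f}
Tree: B1–B2, B1–B3

Each bag holds 4 vertices, so the decomposition has width 3, which upper-bounds the treewidth. For the lower bound, the 4 vertices {a, d, e, f} are pairwise adjacent, and any tree decomposition puts a clique entirely inside one bag — forcing width ≥ 3. Therefore the treewidth is 3.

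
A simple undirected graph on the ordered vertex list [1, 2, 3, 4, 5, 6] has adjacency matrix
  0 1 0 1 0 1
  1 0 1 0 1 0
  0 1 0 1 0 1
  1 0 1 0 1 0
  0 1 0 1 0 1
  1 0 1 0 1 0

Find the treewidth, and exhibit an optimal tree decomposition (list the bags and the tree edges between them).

Treewidth 3.
One such decomposition:
Bags: B1 = {1, 3, 5, 6}  B2 = {1, 3, 4, 5}  B3 = {1, 2, 3, 5}
Tree: B1–B2, B2–B3

Every bag has size at most 4, so the width is 4 − 1 = 3 and tw(G) ≤ 3. For the lower bound: the 4 vertex sets {1,6}, {4,5}, {3}, {2} are disjoint, each induces a connected subgraph, and every pair is joined by at least one edge of G. Contracting each set to a single vertex therefore yields K_{4} as a minor, and since treewidth is minor-monotone, tw(G) ≥ tw(K_{4}) = 3. Combining the bounds, tw(G) = 3.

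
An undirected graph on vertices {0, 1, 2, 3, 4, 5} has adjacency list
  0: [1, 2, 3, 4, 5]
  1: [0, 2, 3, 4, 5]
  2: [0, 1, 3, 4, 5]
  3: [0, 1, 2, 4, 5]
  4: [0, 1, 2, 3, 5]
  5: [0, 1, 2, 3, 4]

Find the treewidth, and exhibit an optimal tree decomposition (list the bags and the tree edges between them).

Treewidth 5.
One optimal decomposition is:
Bags: B1 = {0, 1, 2, 3, 4, 5}
Tree: (single bag)

A single bag containing all 6 vertices is trivially a valid decomposition of width 5. Conversely, {0, 1, 2, 3, 4, 5} is a clique of size 6, and the vertices of any clique must share a bag in every tree decomposition; so some bag has ≥ 6 vertices and tw(G) ≥ 5. The upper and lower bounds meet at 5, so that is the treewidth.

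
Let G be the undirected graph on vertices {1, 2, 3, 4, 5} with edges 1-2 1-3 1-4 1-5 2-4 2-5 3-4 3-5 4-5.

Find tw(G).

3

A width-3 tree decomposition is:
Bags: B1 = {1, 2, 4, 5}  B2 = {1, 3, 4, 5}
Tree: B1–B2
Each bag holds 4 vertices, so the decomposition has width 3, which upper-bounds the treewidth. On the other hand G contains the 4-clique {1, 2, 4, 5}. A clique must lie in a single bag of any decomposition, so no decomposition can have width below 3. Hence tw(G) = 3 exactly.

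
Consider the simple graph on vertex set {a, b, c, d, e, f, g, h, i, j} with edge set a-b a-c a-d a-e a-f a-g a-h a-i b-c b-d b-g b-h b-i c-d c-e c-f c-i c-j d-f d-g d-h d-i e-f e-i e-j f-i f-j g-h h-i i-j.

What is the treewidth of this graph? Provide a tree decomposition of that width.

Treewidth 4.
One such decomposition:
Bags: B1 = {c, e, f, i, j}  B2 = {a, c, e, f, i}  B3 = {a, c, d, f, i}  B4 = {a, b, c, d, i}  B5 = {a, b, d, h, i}  B6 = {a, b, d, g, h}
Tree: B1–B2, B2–B3, B3–B4, B4–B5, B5–B6

Each bag holds 5 vertices, so the decomposition has width 4, which upper-bounds the treewidth. For the lower bound, the 5 vertices {a, b, d, g, h} are pairwise adjacent, and any tree decomposition puts a clique entirely inside one bag — forcing width ≥ 4. Combining the bounds, tw(G) = 4.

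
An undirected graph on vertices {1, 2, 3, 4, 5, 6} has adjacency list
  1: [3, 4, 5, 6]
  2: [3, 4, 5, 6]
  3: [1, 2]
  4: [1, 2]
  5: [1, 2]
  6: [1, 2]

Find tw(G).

A width-2 tree decomposition is:
Bags: B1 = {1, 2, 6}  B2 = {1, 2, 4}  B3 = {1, 2, 3}  B4 = {1, 2, 5}
Tree: B1–B2, B2–B3, B3–B4
Every bag has size at most 3, so the width is 3 − 1 = 2 and tw(G) ≤ 2. The edges 6–1–4–2–6 form a cycle, so G is not a tree and its treewidth is at least 2. Therefore the treewidth is 2.

2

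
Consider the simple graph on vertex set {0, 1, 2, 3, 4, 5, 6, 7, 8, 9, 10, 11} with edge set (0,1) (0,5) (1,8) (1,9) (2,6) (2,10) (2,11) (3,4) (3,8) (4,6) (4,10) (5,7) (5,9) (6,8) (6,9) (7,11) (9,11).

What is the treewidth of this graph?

A width-3 tree decomposition is:
Bags: B1 = {0, 1, 5, 7}  B2 = {1, 5, 7, 9}  B3 = {1, 7, 9, 11}  B4 = {1, 8, 9, 11}  B5 = {6, 8, 9, 11}  B6 = {2, 6, 8, 11}  B7 = {2, 3, 6, 8}  B8 = {2, 3, 4, 6}  B9 = {2, 3, 4, 10}
Tree: B1–B2, B2–B3, B3–B4, B4–B5, B5–B6, B6–B7, B7–B8, B8–B9
The largest bag has 4 vertices, giving width 3; this decomposition certifies tw(G) ≤ 3. For the lower bound: the 4 vertex sets {0,5,7}, {1}, {9}, {2,6,8,11} are disjoint, each induces a connected subgraph, and every pair is joined by at least one edge of G. Contracting each set to a single vertex therefore yields K_{4} as a minor, and since treewidth is minor-monotone, tw(G) ≥ tw(K_{4}) = 3. Hence tw(G) = 3 exactly.

3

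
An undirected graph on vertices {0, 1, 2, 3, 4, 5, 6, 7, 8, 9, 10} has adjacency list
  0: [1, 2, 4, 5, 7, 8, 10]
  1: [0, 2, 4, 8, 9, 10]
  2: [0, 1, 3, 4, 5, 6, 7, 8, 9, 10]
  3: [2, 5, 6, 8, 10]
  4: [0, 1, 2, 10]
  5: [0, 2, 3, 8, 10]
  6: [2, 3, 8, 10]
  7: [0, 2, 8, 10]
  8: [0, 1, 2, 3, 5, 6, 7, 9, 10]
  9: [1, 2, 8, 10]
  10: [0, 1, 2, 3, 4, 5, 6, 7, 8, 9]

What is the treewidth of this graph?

4

A width-4 tree decomposition is:
Bags: B1 = {2, 3, 5, 8, 10}  B2 = {0, 2, 5, 8, 10}  B3 = {0, 1, 2, 8, 10}  B4 = {2, 3, 6, 8, 10}  B5 = {1, 2, 8, 9, 10}  B6 = {0, 2, 7, 8, 10}  B7 = {0, 1, 2, 4, 10}
Tree: B1–B2, B2–B3, B1–B4, B3–B5, B3–B6, B3–B7
Each bag holds 5 vertices, so the decomposition has width 4, which upper-bounds the treewidth. On the other hand G contains the 5-clique {0, 1, 2, 8, 10}. A clique must lie in a single bag of any decomposition, so no decomposition can have width below 4. Hence tw(G) = 4 exactly.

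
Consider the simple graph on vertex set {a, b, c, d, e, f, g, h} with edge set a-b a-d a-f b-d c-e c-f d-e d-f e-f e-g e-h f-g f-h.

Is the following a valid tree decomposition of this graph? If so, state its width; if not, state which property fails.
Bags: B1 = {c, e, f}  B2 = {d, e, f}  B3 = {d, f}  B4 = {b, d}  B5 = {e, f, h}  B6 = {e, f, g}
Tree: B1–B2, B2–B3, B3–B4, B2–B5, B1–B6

A tree decomposition must satisfy three properties: every vertex lies in some bag; for every edge, both endpoints lie together in some bag; and for every vertex, the bags containing it form a connected subtree. Here vertex a appears in no bag, so the decomposition is invalid.

No — vertex a appears in no bag.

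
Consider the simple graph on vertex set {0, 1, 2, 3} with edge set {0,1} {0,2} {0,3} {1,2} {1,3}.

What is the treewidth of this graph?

A width-2 tree decomposition is:
Bags: B1 = {0, 1, 2}  B2 = {0, 1, 3}
Tree: B1–B2
Every bag has size at most 3, so the width is 3 − 1 = 2 and tw(G) ≤ 2. On the other hand G contains the 3-clique {0, 1, 2}. A clique must lie in a single bag of any decomposition, so no decomposition can have width below 2. Combining the bounds, tw(G) = 2.

2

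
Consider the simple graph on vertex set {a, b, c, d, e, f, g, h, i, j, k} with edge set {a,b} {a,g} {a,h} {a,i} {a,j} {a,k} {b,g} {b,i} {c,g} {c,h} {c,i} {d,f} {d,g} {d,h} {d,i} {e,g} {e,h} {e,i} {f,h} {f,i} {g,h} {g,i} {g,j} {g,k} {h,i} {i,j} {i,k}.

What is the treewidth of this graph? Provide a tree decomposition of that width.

Each bag holds 4 vertices, so the decomposition has width 3, which upper-bounds the treewidth. For the lower bound, the 4 vertices {a, g, i, j} are pairwise adjacent, and any tree decomposition puts a clique entirely inside one bag — forcing width ≥ 3. Hence tw(G) = 3 exactly.

Treewidth 3.
One optimal decomposition is:
Bags: B1 = {d, g, h, i}  B2 = {c, g, h, i}  B3 = {a, g, h, i}  B4 = {e, g, h, i}  B5 = {d, f, h, i}  B6 = {a, b, g, i}  B7 = {a, g, i, j}  B8 = {a, g, i, k}
Tree: B1–B2, B1–B3, B3–B4, B1–B5, B3–B6, B3–B7, B7–B8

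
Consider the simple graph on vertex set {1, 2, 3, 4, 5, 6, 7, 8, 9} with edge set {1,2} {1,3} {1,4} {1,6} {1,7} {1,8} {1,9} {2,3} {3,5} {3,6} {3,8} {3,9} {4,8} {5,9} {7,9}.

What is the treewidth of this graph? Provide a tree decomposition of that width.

Each bag holds 3 vertices, so the decomposition has width 2, which upper-bounds the treewidth. For the lower bound, the 3 vertices {1, 3, 8} are pairwise adjacent, and any tree decomposition puts a clique entirely inside one bag — forcing width ≥ 2. Therefore the treewidth is 2.

Treewidth 2.
One such decomposition:
Bags: B1 = {1, 3, 6}  B2 = {1, 3, 9}  B3 = {1, 7, 9}  B4 = {1, 2, 3}  B5 = {1, 3, 8}  B6 = {3, 5, 9}  B7 = {1, 4, 8}
Tree: B1–B2, B2–B3, B2–B4, B1–B5, B2–B6, B5–B7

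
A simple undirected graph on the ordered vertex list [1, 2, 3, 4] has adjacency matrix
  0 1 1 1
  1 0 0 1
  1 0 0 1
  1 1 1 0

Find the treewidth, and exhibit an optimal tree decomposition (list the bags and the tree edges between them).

Treewidth 2.
One optimal decomposition is:
Bags: B1 = {1, 3, 4}  B2 = {1, 2, 4}
Tree: B1–B2

Every bag has size at most 3, so the width is 3 − 1 = 2 and tw(G) ≤ 2. On the other hand G contains the 3-clique {1, 2, 4}. A clique must lie in a single bag of any decomposition, so no decomposition can have width below 2. The upper and lower bounds meet at 2, so that is the treewidth.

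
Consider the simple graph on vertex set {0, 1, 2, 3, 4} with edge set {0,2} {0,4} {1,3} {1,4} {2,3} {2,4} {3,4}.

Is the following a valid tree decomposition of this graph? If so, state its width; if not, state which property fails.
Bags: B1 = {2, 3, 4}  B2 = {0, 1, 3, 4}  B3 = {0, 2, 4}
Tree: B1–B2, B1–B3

A tree decomposition must satisfy three properties: every vertex lies in some bag; for every edge, both endpoints lie together in some bag; and for every vertex, the bags containing it form a connected subtree. Here bags containing vertex 0 are not connected in the tree, so the decomposition is invalid.

No — bags containing vertex 0 are not connected in the tree.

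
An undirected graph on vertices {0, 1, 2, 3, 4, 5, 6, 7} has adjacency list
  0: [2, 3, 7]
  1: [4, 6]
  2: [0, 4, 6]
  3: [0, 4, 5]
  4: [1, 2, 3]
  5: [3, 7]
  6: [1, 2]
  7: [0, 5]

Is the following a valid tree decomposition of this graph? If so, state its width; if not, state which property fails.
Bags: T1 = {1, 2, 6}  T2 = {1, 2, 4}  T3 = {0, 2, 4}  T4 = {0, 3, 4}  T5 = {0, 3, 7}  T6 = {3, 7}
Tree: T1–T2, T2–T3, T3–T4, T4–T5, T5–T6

A tree decomposition must satisfy three properties: every vertex lies in some bag; for every edge, both endpoints lie together in some bag; and for every vertex, the bags containing it form a connected subtree. Here vertex 5 appears in no bag, so the decomposition is invalid.

No — vertex 5 appears in no bag.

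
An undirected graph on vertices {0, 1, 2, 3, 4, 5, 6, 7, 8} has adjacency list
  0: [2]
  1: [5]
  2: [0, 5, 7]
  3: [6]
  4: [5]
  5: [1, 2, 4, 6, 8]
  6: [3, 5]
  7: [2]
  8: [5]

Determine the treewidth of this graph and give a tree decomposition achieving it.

The largest bag has 2 vertices, giving width 1; this decomposition certifies tw(G) ≤ 1. G has an edge, so its treewidth is at least 1. Hence tw(G) = 1 exactly.

Treewidth 1.
Bags: B1 = {2, 5}  B2 = {4, 5}  B3 = {1, 5}  B4 = {5, 6}  B5 = {2, 7}  B6 = {0, 2}  B7 = {3, 6}  B8 = {5, 8}
Tree: B1–B2, B1–B3, B3–B4, B1–B5, B5–B6, B4–B7, B2–B8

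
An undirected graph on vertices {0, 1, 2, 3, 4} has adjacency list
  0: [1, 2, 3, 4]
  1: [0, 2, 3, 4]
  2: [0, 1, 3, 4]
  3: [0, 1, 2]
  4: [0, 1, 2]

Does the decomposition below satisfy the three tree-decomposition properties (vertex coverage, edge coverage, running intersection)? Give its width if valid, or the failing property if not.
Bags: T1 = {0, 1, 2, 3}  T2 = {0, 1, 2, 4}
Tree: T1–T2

Every vertex of G appears in some bag (union = {0, 1, 2, 3, 4}); every edge is covered by a bag; and for each vertex v the set of bags containing v is connected in the bag tree. The decomposition is therefore valid. The largest bag has 4 vertices, so the width is 3.

Yes; width 3.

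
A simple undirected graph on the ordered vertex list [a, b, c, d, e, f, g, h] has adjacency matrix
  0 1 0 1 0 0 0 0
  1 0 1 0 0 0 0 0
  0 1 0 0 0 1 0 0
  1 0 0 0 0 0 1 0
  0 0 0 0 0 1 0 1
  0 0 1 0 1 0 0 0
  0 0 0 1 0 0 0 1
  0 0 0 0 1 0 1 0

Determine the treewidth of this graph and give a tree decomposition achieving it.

Each bag holds 3 vertices, so the decomposition has width 2, which upper-bounds the treewidth. The edges c–b–a–d–g–h–e–f–c form a cycle, so G is not a tree and its treewidth is at least 2. Combining the bounds, tw(G) = 2.

Treewidth 2.
One such decomposition:
Bags: B1 = {a, b, c}  B2 = {a, c, d}  B3 = {c, d, g}  B4 = {c, g, h}  B5 = {c, e, h}  B6 = {c, e, f}
Tree: B1–B2, B2–B3, B3–B4, B4–B5, B5–B6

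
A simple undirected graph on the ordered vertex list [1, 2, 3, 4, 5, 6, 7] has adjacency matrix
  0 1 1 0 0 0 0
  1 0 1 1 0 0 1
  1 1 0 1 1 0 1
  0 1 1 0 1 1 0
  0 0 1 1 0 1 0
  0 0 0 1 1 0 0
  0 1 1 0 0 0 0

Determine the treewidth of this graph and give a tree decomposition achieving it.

Every bag has size at most 3, so the width is 3 − 1 = 2 and tw(G) ≤ 2. For the lower bound, the 3 vertices {1, 2, 3} are pairwise adjacent, and any tree decomposition puts a clique entirely inside one bag — forcing width ≥ 2. Combining the bounds, tw(G) = 2.

Treewidth 2.
One optimal decomposition is:
Bags: B1 = {4, 5, 6}  B2 = {3, 4, 5}  B3 = {2, 3, 4}  B4 = {1, 2, 3}  B5 = {2, 3, 7}
Tree: B1–B2, B2–B3, B3–B4, B4–B5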